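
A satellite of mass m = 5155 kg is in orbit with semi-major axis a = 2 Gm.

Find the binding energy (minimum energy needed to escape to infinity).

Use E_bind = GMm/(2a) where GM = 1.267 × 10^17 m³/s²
a = 2 Gm = 2 × 10^9 m
GM = 1.267 × 10^17 m³/s²
m = 5155 kg
GMm = 1.267 × 10^17 × 5155 = 6.53138 × 10^20 m³·kg/s²
2a = 4 × 10^9 m
E_bind = GMm/(2a) = 1.63285 × 10^11 J ≈ 163.3 GJ

Final answer: 163.3 GJ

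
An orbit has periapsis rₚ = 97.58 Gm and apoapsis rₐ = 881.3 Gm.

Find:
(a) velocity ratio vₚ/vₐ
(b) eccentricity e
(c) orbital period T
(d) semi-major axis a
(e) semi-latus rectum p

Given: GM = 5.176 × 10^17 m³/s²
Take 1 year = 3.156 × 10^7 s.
rₚ = 97.58 Gm = 9.758 × 10^10 m
rₐ = 881.3 Gm = 8.813 × 10^11 m
GM = 5.176 × 10^17 m³/s²
a = (rₚ + rₐ)/2 = 4.8944 × 10^11 m
e = (rₐ − rₚ)/(rₐ + rₚ) = (7.8372 × 10^11) / (9.7888 × 10^11) = 0.800629
(a) vₚ/vₐ = rₐ/rₚ (angular momentum) = (8.813 × 10^11) / (9.758 × 10^10) = 9.03156 ≈ 9.032
(b) e = 0.800629 ≈ 0.8006
(c) a³ = 1.17246 × 10^35 m³;  T = 2π √(a³/GM) = 2π × 4.7594 × 10^8 s = 2.99042 × 10^9 s ≈ 94.75 years
(d) a = 4.8944 × 10^11 m ≈ 489.4 Gm
(e) 1 − e² = 0.358993;  p = a(1 − e²) = 4.8944 × 10^11 × 0.358993 = 1.75705 × 10^11 m ≈ 175.7 Gm

Final answer:
(a) velocity ratio vₚ/vₐ = 9.032
(b) eccentricity e = 0.8006
(c) orbital period T = 94.75 years
(d) semi-major axis a = 489.4 Gm
(e) semi-latus rectum p = 175.7 Gm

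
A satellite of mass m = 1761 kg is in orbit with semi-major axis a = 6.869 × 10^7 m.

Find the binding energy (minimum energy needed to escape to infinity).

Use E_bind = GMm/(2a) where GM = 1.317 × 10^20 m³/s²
a = 6.869 × 10^7 m
GM = 1.317 × 10^20 m³/s²
m = 1761 kg
GMm = 1.317 × 10^20 × 1761 = 2.31924 × 10^23 m³·kg/s²
2a = 1.3738 × 10^8 m
E_bind = GMm/(2a) = 1.68819 × 10^15 J ≈ 1.688 PJ

Final answer: 1.688 PJ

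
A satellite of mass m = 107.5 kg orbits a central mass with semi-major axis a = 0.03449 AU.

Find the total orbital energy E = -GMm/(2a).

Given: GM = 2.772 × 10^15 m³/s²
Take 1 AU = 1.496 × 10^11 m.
a = 0.03449 AU = 5.1597 × 10^9 m
GM = 2.772 × 10^15 m³/s²
2a = 1.03194 × 10^10 m
GMm = 2.772 × 10^15 × 107.5 = 2.9799 × 10^17 m³·kg/s²
E = −GMm/(2a) = -2.88767 × 10^7 J ≈ -28.88 MJ

Final answer: -28.88 MJ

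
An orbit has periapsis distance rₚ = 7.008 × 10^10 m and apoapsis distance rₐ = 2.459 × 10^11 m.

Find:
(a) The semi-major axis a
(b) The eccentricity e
rₚ = 7.008 × 10^10 m
rₐ = 2.459 × 10^11 m
(a) a = (rₚ + rₐ)/2 = 1.5799 × 10^11 m ≈ 1.58 × 10^11 m
(b) e = (rₐ − rₚ)/(rₐ + rₚ) = (1.7582 × 10^11) / (3.1598 × 10^11) = 0.556428

Final answer:
(a) a = 1.58 × 10^11 m
(b) e = 0.5564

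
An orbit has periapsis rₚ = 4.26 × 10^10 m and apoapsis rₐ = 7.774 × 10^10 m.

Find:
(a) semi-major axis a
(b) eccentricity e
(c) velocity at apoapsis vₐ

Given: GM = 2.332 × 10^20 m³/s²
rₚ = 4.26 × 10^10 m
rₐ = 7.774 × 10^10 m
GM = 2.332 × 10^20 m³/s²
a = (rₚ + rₐ)/2 = 6.017 × 10^10 m
e = (rₐ − rₚ)/(rₐ + rₚ) = (3.514 × 10^10) / (1.2034 × 10^11) = 0.292006
(a) a = 6.017 × 10^10 m ≈ 6.017 × 10^10 m
(b) e = 0.292006 ≈ 0.292
(c) vₐ² = GM (2/rₐ − 1/a) = 2.332 × 10^20 × (2.57268 × 10^-11 − 1.66196 × 10^-11) = 2.1238 × 10^9 m²/s²;  vₐ = 46084.7 m/s ≈ 46.08 km/s

Final answer:
(a) semi-major axis a = 6.017 × 10^10 m
(b) eccentricity e = 0.292
(c) velocity at apoapsis vₐ = 46.08 km/s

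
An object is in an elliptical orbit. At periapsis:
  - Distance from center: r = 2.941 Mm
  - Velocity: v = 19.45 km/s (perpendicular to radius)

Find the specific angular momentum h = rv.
r = 2.941 Mm = 2.941 × 10^6 m
v = 19.45 km/s = 19450 m/s
h = rv = 2.941 × 10^6 × 19450 = 5.72024 × 10^10 m²/s ≈ 5.72 × 10^10 m²/s

Final answer: h = 5.72 × 10^10 m²/s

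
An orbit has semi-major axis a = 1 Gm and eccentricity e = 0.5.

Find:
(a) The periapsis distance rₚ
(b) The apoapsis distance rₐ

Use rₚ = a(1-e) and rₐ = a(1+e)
a = 1 Gm = 1 × 10^9 m
e = 0.5:  1 − e = 0.5,  1 + e = 1.5
(a) rₚ = a(1 − e) = 1 × 10^9 m × 0.5 = 5 × 10^8 m ≈ 500 Mm
(b) rₐ = a(1 + e) = 1 × 10^9 m × 1.5 = 1.5 × 10^9 m ≈ 1.5 Gm

Final answer:
(a) rₚ = 500 Mm
(b) rₐ = 1.5 Gm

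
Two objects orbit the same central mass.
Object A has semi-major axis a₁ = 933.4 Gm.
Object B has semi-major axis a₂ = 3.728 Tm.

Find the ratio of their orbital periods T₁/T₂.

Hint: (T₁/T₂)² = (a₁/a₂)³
a₁ = 933.4 Gm = 9.334 × 10^11 m
a₂ = 3.728 Tm = 3.728 × 10^12 m
a₁/a₂ = 0.250376
T₁/T₂ = (a₁/a₂)^(3/2) = (0.250376)^1.5 = 0.125282

Final answer: T₁/T₂ = 0.1253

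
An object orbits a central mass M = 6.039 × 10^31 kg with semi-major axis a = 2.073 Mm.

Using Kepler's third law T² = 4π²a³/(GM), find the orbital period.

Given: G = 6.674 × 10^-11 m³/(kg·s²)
M = 6.039 × 10^31 kg
GM = G × M = 6.674 × 10^-11 × 6.039 × 10^31 = 4.03043 × 10^21 m³/s²
a = 2.073 Mm = 2.073 × 10^6 m
a³ = 8.90836 × 10^18 m³
T = 2π √(a³/GM) = 2π √((8.90836 × 10^18) / (4.03043 × 10^21)) = 2π × 0.0470136 s
T = 0.295395 s ≈ 0.2954 seconds

Final answer: 0.2954 seconds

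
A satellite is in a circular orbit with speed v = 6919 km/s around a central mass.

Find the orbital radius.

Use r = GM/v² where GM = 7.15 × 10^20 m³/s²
v = 6919 km/s = 6.919 × 10^6 m/s
GM = 7.15 × 10^20 m³/s²
v² = 4.78726 × 10^13 m²/s²
r = GM/v² = (7.15 × 10^20) / (4.78726 × 10^13) = 1.49355 × 10^7 m ≈ 1.494 × 10^7 m

Final answer: 1.494 × 10^7 m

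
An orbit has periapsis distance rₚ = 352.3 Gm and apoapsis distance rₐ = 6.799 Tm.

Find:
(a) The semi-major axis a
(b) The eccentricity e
rₚ = 352.3 Gm = 3.523 × 10^11 m
rₐ = 6.799 Tm = 6.799 × 10^12 m
(a) a = (rₚ + rₐ)/2 = 3.57565 × 10^12 m ≈ 3.576 Tm
(b) e = (rₐ − rₚ)/(rₐ + rₚ) = (6.4467 × 10^12) / (7.1513 × 10^12) = 0.901472

Final answer:
(a) a = 3.576 Tm
(b) e = 0.9015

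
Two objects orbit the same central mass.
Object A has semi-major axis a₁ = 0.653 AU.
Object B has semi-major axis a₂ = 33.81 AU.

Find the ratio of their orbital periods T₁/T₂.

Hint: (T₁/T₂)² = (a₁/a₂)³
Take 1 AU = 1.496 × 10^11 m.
a₁ = 0.653 AU = 9.76888 × 10^10 m
a₂ = 33.81 AU = 5.05798 × 10^12 m
a₁/a₂ = 0.0193138
T₁/T₂ = (a₁/a₂)^(3/2) = (0.0193138)^1.5 = 0.00268412

Final answer: T₁/T₂ = 0.002684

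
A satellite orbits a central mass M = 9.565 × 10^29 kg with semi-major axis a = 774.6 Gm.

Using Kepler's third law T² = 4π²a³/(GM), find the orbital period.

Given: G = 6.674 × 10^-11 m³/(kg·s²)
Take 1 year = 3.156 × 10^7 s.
M = 9.565 × 10^29 kg
GM = G × M = 6.674 × 10^-11 × 9.565 × 10^29 = 6.38368 × 10^19 m³/s²
a = 774.6 Gm = 7.746 × 10^11 m
a³ = 4.64764 × 10^35 m³
T = 2π √(a³/GM) = 2π √((4.64764 × 10^35) / (6.38368 × 10^19)) = 2π × 8.53259 × 10^7 s
T = 5.36118 × 10^8 s ≈ 16.99 years

Final answer: 16.99 years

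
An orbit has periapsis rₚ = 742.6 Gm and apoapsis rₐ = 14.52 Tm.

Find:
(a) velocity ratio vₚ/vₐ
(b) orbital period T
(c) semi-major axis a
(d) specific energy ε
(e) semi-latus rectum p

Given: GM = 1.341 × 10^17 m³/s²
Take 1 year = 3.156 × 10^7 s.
rₚ = 742.6 Gm = 7.426 × 10^11 m
rₐ = 14.52 Tm = 1.452 × 10^13 m
GM = 1.341 × 10^17 m³/s²
a = (rₚ + rₐ)/2 = 7.6313 × 10^12 m
e = (rₐ − rₚ)/(rₐ + rₚ) = (1.37774 × 10^13) / (1.52626 × 10^13) = 0.90269
(a) vₚ/vₐ = rₐ/rₚ (angular momentum) = (1.452 × 10^13) / (7.426 × 10^11) = 19.5529 ≈ 19.55
(b) a³ = 4.44422 × 10^38 m³;  T = 2π √(a³/GM) = 2π × 5.75683 × 10^10 s = 3.61712 × 10^11 s ≈ 1.146 × 10^4 years
(c) a = 7.6313 × 10^12 m ≈ 7.631 Tm
(d) 2a = 1.52626 × 10^13 m;  ε = −GM/(2a) = -8786.18 J/kg ≈ -8.786 kJ/kg
(e) 1 − e² = 0.18515;  p = a(1 − e²) = 7.6313 × 10^12 × 0.18515 = 1.41294 × 10^12 m ≈ 1.413 Tm

Final answer:
(a) velocity ratio vₚ/vₐ = 19.55
(b) orbital period T = 1.146 × 10^4 years
(c) semi-major axis a = 7.631 Tm
(d) specific energy ε = -8.786 kJ/kg
(e) semi-latus rectum p = 1.413 Tm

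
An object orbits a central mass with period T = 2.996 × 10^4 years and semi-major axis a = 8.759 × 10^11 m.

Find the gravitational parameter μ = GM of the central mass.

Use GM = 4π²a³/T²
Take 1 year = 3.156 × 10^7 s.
T = 2.996 × 10^4 years = 9.45538 × 10^11 s
a = 8.759 × 10^11 m
a³ = 6.71991 × 10^35 m³
T² = 8.94041 × 10^23 s²
GM = 4π² × (6.71991 × 10^35) / (8.94041 × 10^23) = 2.96733 × 10^13 m³/s²
GM ≈ 2.967 × 10^13 m³/s²

Final answer: GM = 2.967 × 10^13 m³/s²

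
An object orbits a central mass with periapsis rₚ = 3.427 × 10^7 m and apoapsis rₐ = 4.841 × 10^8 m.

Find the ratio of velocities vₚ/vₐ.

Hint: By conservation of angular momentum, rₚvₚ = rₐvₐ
rₚ = 3.427 × 10^7 m
rₐ = 4.841 × 10^8 m
rₚvₚ = rₐvₐ  ⇒  vₚ/vₐ = rₐ/rₚ
vₚ/vₐ = (4.841 × 10^8) / (3.427 × 10^7) = 14.1261

Final answer: vₚ/vₐ = 14.13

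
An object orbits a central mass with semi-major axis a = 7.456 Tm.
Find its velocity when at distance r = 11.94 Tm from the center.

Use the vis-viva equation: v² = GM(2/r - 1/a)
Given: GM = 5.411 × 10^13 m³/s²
a = 7.456 Tm = 7.456 × 10^12 m
r = 11.94 Tm = 1.194 × 10^13 m
GM = 5.411 × 10^13 m³/s²
2/r − 1/a = 1.67504 × 10^-13 − 1.3412 × 10^-13 = 3.3384 × 10^-14 m⁻¹
v² = GM (2/r − 1/a) = 1.80641 m²/s²
v = 1.34403 m/s ≈ 1.344 m/s

Final answer: 1.344 m/s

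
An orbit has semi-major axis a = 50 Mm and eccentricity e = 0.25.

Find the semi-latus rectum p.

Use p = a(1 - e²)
a = 50 Mm = 5 × 10^7 m
e = 0.25,  e² = 0.0625,  1 − e² = 0.9375
p = a(1 − e²) = 5 × 10^7 m × 0.9375 = 4.6875 × 10^7 m ≈ 46.88 Mm

Final answer: p = 46.88 Mm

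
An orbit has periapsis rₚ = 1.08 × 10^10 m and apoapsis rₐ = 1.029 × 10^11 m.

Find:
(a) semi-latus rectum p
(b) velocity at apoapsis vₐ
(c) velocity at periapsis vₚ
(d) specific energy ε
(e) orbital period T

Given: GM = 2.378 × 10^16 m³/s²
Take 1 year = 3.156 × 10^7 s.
rₚ = 1.08 × 10^10 m
rₐ = 1.029 × 10^11 m
GM = 2.378 × 10^16 m³/s²
a = (rₚ + rₐ)/2 = 5.685 × 10^10 m
e = (rₐ − rₚ)/(rₐ + rₚ) = (9.21 × 10^10) / (1.137 × 10^11) = 0.810026
(a) 1 − e² = 0.343857;  p = a(1 − e²) = 5.685 × 10^10 × 0.343857 = 1.95483 × 10^10 m ≈ 1.955 × 10^10 m
(b) vₐ² = GM (2/rₐ − 1/a) = 2.378 × 10^16 × (1.94363 × 10^-11 − 1.75901 × 10^-11) = 43902.6 m²/s²;  vₐ = 209.529 m/s ≈ 209.5 m/s
(c) vₚ² = GM (2/rₚ − 1/a) = 2.378 × 10^16 × (1.85185 × 10^-10 − 1.75901 × 10^-11) = 3.98541 × 10^6 m²/s²;  vₚ = 1996.35 m/s ≈ 1.996 km/s
(d) 2a = 1.137 × 10^11 m;  ε = −GM/(2a) = -209147 J/kg ≈ -209.1 kJ/kg
(e) a³ = 1.83735 × 10^32 m³;  T = 2π √(a³/GM) = 2π × 8.79002 × 10^7 s = 5.52293 × 10^8 s ≈ 17.5 years

Final answer:
(a) semi-latus rectum p = 1.955 × 10^10 m
(b) velocity at apoapsis vₐ = 209.5 m/s
(c) velocity at periapsis vₚ = 1.996 km/s
(d) specific energy ε = -209.1 kJ/kg
(e) orbital period T = 17.5 years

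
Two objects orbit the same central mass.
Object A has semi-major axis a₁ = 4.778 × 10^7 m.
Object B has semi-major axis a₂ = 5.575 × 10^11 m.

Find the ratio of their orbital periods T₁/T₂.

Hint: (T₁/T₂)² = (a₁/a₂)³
a₁ = 4.778 × 10^7 m
a₂ = 5.575 × 10^11 m
a₁/a₂ = 8.5704 × 10^-5
T₁/T₂ = (a₁/a₂)^(3/2) = (8.5704 × 10^-5)^1.5 = 7.93418 × 10^-7

Final answer: T₁/T₂ = 7.934 × 10^-7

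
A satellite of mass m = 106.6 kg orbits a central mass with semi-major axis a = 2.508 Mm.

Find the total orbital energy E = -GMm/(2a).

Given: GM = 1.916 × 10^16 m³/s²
a = 2.508 Mm = 2.508 × 10^6 m
GM = 1.916 × 10^16 m³/s²
2a = 5.016 × 10^6 m
GMm = 1.916 × 10^16 × 106.6 = 2.04246 × 10^18 m³·kg/s²
E = −GMm/(2a) = -4.07188 × 10^11 J ≈ -407.2 GJ

Final answer: -407.2 GJ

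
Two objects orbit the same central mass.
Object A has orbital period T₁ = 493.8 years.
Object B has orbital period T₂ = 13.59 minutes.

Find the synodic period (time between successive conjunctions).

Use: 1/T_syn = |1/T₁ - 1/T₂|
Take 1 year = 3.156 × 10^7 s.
T₁ = 493.8 years = 1.55843 × 10^10 s
T₂ = 13.59 minutes = 815.4 s
1/T₁ = 6.4167 × 10^-11 s⁻¹
1/T₂ = 0.00122639 s⁻¹
|1/T₁ − 1/T₂| = 0.00122639 s⁻¹
T_syn = 1 / |1/T₁ − 1/T₂| = 815.4 s ≈ 13.59 minutes

Final answer: T_syn = 13.59 minutes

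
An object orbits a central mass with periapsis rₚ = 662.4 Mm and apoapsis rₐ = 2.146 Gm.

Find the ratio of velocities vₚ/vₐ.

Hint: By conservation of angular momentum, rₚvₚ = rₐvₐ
rₚ = 662.4 Mm = 6.624 × 10^8 m
rₐ = 2.146 Gm = 2.146 × 10^9 m
rₚvₚ = rₐvₐ  ⇒  vₚ/vₐ = rₐ/rₚ
vₚ/vₐ = (2.146 × 10^9) / (6.624 × 10^8) = 3.23973

Final answer: vₚ/vₐ = 3.24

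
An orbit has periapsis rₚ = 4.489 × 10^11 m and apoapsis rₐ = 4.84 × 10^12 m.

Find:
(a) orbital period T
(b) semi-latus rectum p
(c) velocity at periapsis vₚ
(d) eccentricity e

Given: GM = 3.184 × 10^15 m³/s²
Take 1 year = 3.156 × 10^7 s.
rₚ = 4.489 × 10^11 m
rₐ = 4.84 × 10^12 m
GM = 3.184 × 10^15 m³/s²
a = (rₚ + rₐ)/2 = 2.64445 × 10^12 m
e = (rₐ − rₚ)/(rₐ + rₚ) = (4.3911 × 10^12) / (5.2889 × 10^12) = 0.830248
(a) a³ = 1.84929 × 10^37 m³;  T = 2π √(a³/GM) = 2π × 7.62108 × 10^10 s = 4.78847 × 10^11 s ≈ 1.517 × 10^4 years
(b) 1 − e² = 0.310688;  p = a(1 − e²) = 2.64445 × 10^12 × 0.310688 = 8.21598 × 10^11 m ≈ 8.216 × 10^11 m
(c) vₚ² = GM (2/rₚ − 1/a) = 3.184 × 10^15 × (4.45534 × 10^-12 − 3.7815 × 10^-13) = 12981.8 m²/s²;  vₚ = 113.938 m/s ≈ 113.9 m/s
(d) e = 0.830248 ≈ 0.8302

Final answer:
(a) orbital period T = 1.517 × 10^4 years
(b) semi-latus rectum p = 8.216 × 10^11 m
(c) velocity at periapsis vₚ = 113.9 m/s
(d) eccentricity e = 0.8302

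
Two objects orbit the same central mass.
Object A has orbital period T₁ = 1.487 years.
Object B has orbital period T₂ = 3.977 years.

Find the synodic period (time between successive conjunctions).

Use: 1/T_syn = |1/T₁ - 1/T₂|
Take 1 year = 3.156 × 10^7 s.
T₁ = 1.487 years = 4.69297 × 10^7 s
T₂ = 3.977 years = 1.25514 × 10^8 s
1/T₁ = 2.13085 × 10^-8 s⁻¹
1/T₂ = 7.96723 × 10^-9 s⁻¹
|1/T₁ − 1/T₂| = 1.33412 × 10^-8 s⁻¹
T_syn = 1 / |1/T₁ − 1/T₂| = 7.49556 × 10^7 s ≈ 2.375 years

Final answer: T_syn = 2.375 years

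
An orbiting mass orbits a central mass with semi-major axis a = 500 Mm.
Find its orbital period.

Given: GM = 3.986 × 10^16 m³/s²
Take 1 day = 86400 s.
a = 500 Mm = 5 × 10^8 m
GM = 3.986 × 10^16 m³/s²
a³ = 1.25 × 10^26 m³
T = 2π √(a³/GM) = 2π √((1.25 × 10^26) / (3.986 × 10^16)) = 2π × 55999.8 s
T = 351857 s ≈ 4.072 days

Final answer: 4.072 days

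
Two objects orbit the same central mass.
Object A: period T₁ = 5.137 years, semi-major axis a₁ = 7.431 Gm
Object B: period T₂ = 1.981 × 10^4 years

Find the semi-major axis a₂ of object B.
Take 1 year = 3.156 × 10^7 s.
T₁ = 5.137 years = 1.62124 × 10^8 s
T₂ = 1.981 × 10^4 years = 6.25204 × 10^11 s
a₁ = 7.431 Gm = 7.431 × 10^9 m
Kepler's third law: (T₂/T₁)² = (a₂/a₁)³  ⇒  a₂ = a₁ (T₂/T₁)^(2/3)
T₂/T₁ = 3856.34
(T₂/T₁)^(2/3) = 245.914
a₂ = 7.431 × 10^9 m × 245.914 = 1.82739 × 10^12 m ≈ 1.827 Tm

Final answer: a₂ = 1.827 Tm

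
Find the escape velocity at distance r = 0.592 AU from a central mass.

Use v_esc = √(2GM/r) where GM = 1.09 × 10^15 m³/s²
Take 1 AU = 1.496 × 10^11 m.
r = 0.592 AU = 8.85632 × 10^10 m
GM = 1.09 × 10^15 m³/s²
2GM/r = 2 × (1.09 × 10^15) / (8.85632 × 10^10) = 24615.2 m²/s²
v_esc = √(2GM/r) = 156.892 m/s ≈ 156.9 m/s

Final answer: 156.9 m/s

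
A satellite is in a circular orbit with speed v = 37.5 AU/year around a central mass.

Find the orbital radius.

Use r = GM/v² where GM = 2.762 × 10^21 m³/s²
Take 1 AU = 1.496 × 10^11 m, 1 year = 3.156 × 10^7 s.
v = 37.5 AU/year = 177757 m/s
GM = 2.762 × 10^21 m³/s²
v² = 3.15974 × 10^10 m²/s²
r = GM/v² = (2.762 × 10^21) / (3.15974 × 10^10) = 8.74122 × 10^10 m ≈ 0.5843 AU

Final answer: 0.5843 AU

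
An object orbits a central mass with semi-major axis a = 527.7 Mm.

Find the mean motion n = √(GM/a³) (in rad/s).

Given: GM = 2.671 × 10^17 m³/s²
a = 527.7 Mm = 5.277 × 10^8 m
GM = 2.671 × 10^17 m³/s²
a³ = 1.46947 × 10^26 m³
GM/a³ = (2.671 × 10^17) / (1.46947 × 10^26) = 1.81766 × 10^-9 s⁻²
n = √(GM/a³) = 4.2634 × 10^-5 rad/s ≈ 4.263 × 10^-5 rad/s

Final answer: n = 4.263 × 10^-5 rad/s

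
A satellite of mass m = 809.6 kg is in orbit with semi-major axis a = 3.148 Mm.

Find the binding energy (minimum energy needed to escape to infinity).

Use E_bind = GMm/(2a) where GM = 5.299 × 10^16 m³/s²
a = 3.148 Mm = 3.148 × 10^6 m
GM = 5.299 × 10^16 m³/s²
m = 809.6 kg
GMm = 5.299 × 10^16 × 809.6 = 4.29007 × 10^19 m³·kg/s²
2a = 6.296 × 10^6 m
E_bind = GMm/(2a) = 6.81396 × 10^12 J ≈ 6.814 TJ

Final answer: 6.814 TJ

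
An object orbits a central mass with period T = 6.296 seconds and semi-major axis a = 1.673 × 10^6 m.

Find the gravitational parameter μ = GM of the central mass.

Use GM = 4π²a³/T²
T = 6.296 seconds
a = 1.673 × 10^6 m
a³ = 4.68261 × 10^18 m³
T² = 39.6396 s²
GM = 4π² × (4.68261 × 10^18) / 39.6396 = 4.66357 × 10^18 m³/s²
GM ≈ 4.664 × 10^18 m³/s²

Final answer: GM = 4.664 × 10^18 m³/s²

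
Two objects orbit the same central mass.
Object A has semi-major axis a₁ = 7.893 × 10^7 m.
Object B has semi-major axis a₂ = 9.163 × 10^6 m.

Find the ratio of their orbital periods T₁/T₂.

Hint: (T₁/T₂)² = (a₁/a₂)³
a₁ = 7.893 × 10^7 m
a₂ = 9.163 × 10^6 m
a₁/a₂ = 8.61399
T₁/T₂ = (a₁/a₂)^(3/2) = (8.61399)^1.5 = 25.2817

Final answer: T₁/T₂ = 25.28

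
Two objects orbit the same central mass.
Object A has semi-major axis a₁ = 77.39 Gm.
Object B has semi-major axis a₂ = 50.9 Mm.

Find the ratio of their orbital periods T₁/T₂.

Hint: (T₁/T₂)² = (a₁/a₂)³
a₁ = 77.39 Gm = 7.739 × 10^10 m
a₂ = 50.9 Mm = 5.09 × 10^7 m
a₁/a₂ = 1520.43
T₁/T₂ = (a₁/a₂)^(3/2) = (1520.43)^1.5 = 59285.8

Final answer: T₁/T₂ = 5.929 × 10^4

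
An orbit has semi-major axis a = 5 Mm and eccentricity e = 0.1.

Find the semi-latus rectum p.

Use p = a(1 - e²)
a = 5 Mm = 5 × 10^6 m
e = 0.1,  e² = 0.01,  1 − e² = 0.99
p = a(1 − e²) = 5 × 10^6 m × 0.99 = 4.95 × 10^6 m ≈ 4.95 Mm

Final answer: p = 4.95 Mm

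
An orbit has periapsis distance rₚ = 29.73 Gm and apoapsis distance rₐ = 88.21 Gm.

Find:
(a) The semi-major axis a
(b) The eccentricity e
rₚ = 29.73 Gm = 2.973 × 10^10 m
rₐ = 88.21 Gm = 8.821 × 10^10 m
(a) a = (rₚ + rₐ)/2 = 5.897 × 10^10 m ≈ 58.97 Gm
(b) e = (rₐ − rₚ)/(rₐ + rₚ) = (5.848 × 10^10) / (1.1794 × 10^11) = 0.495845

Final answer:
(a) a = 58.97 Gm
(b) e = 0.4958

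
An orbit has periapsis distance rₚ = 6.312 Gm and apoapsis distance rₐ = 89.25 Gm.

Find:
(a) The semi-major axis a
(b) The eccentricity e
rₚ = 6.312 Gm = 6.312 × 10^9 m
rₐ = 89.25 Gm = 8.925 × 10^10 m
(a) a = (rₚ + rₐ)/2 = 4.7781 × 10^10 m ≈ 47.78 Gm
(b) e = (rₐ − rₚ)/(rₐ + rₚ) = (8.2938 × 10^10) / (9.5562 × 10^10) = 0.867897

Final answer:
(a) a = 47.78 Gm
(b) e = 0.8679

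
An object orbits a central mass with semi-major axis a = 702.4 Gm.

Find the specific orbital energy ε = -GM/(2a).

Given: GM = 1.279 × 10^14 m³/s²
a = 702.4 Gm = 7.024 × 10^11 m
GM = 1.279 × 10^14 m³/s²
2a = 1.4048 × 10^12 m
ε = −GM/(2a) = -91.045 J/kg ≈ -91.04 J/kg

Final answer: -91.04 J/kg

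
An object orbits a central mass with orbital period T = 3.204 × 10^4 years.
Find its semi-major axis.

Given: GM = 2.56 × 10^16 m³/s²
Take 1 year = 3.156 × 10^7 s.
T = 3.204 × 10^4 years = 1.01118 × 10^12 s
GM = 2.56 × 10^16 m³/s²
Kepler's third law: a³ = GM T² / (4π²)
T² = 1.02249 × 10^24 s²
a³ = (2.56 × 10^16) × (1.02249 × 10^24) / (4π²) = 6.63039 × 10^38 m³
a = (a³)^(1/3) = 8.71993 × 10^12 m ≈ 8.72 Tm

Final answer: 8.72 Tm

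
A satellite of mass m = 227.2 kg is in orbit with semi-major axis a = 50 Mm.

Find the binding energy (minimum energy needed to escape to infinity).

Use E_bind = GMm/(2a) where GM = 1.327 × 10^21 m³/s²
a = 50 Mm = 5 × 10^7 m
GM = 1.327 × 10^21 m³/s²
m = 227.2 kg
GMm = 1.327 × 10^21 × 227.2 = 3.01494 × 10^23 m³·kg/s²
2a = 1 × 10^8 m
E_bind = GMm/(2a) = 3.01494 × 10^15 J ≈ 3.015 PJ

Final answer: 3.015 PJ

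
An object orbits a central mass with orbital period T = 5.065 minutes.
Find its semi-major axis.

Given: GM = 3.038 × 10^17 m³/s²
T = 5.065 minutes = 303.9 s
GM = 3.038 × 10^17 m³/s²
Kepler's third law: a³ = GM T² / (4π²)
T² = 92355.2 s²
a³ = (3.038 × 10^17) × 92355.2 / (4π²) = 7.10705 × 10^20 m³
a = (a³)^(1/3) = 8.92407 × 10^6 m ≈ 8.924 Mm

Final answer: 8.924 Mm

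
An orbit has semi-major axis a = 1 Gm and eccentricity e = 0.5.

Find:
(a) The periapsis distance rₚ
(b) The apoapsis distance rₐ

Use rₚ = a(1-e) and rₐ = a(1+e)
a = 1 Gm = 1 × 10^9 m
e = 0.5:  1 − e = 0.5,  1 + e = 1.5
(a) rₚ = a(1 − e) = 1 × 10^9 m × 0.5 = 5 × 10^8 m ≈ 500 Mm
(b) rₐ = a(1 + e) = 1 × 10^9 m × 1.5 = 1.5 × 10^9 m ≈ 1.5 Gm

Final answer:
(a) rₚ = 500 Mm
(b) rₐ = 1.5 Gm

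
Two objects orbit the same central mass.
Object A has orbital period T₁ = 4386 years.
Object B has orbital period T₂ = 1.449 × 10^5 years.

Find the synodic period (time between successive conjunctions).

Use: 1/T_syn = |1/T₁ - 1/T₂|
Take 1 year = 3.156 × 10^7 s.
T₁ = 4386 years = 1.38422 × 10^11 s
T₂ = 1.449 × 10^5 years = 4.57304 × 10^12 s
1/T₁ = 7.22428 × 10^-12 s⁻¹
1/T₂ = 2.18673 × 10^-13 s⁻¹
|1/T₁ − 1/T₂| = 7.0056 × 10^-12 s⁻¹
T_syn = 1 / |1/T₁ − 1/T₂| = 1.42743 × 10^11 s ≈ 4523 years

Final answer: T_syn = 4523 years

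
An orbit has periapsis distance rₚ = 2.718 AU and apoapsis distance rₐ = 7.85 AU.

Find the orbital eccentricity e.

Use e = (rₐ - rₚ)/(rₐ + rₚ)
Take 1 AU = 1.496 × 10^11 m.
rₚ = 2.718 AU = 4.06613 × 10^11 m
rₐ = 7.85 AU = 1.17436 × 10^12 m
rₐ − rₚ = 7.67747 × 10^11 m
rₐ + rₚ = 1.58097 × 10^12 m
e = (rₐ − rₚ)/(rₐ + rₚ) = 0.485617

Final answer: e = 0.4856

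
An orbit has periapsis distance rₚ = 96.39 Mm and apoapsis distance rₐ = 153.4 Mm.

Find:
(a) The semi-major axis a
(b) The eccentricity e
rₚ = 96.39 Mm = 9.639 × 10^7 m
rₐ = 153.4 Mm = 1.534 × 10^8 m
(a) a = (rₚ + rₐ)/2 = 1.24895 × 10^8 m ≈ 124.9 Mm
(b) e = (rₐ − rₚ)/(rₐ + rₚ) = (5.701 × 10^7) / (2.4979 × 10^8) = 0.228232

Final answer:
(a) a = 124.9 Mm
(b) e = 0.2282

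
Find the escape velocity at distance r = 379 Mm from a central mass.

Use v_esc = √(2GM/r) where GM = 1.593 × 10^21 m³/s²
r = 379 Mm = 3.79 × 10^8 m
GM = 1.593 × 10^21 m³/s²
2GM/r = 2 × (1.593 × 10^21) / (3.79 × 10^8) = 8.40633 × 10^12 m²/s²
v_esc = √(2GM/r) = 2.89937 × 10^6 m/s ≈ 2899 km/s

Final answer: 2899 km/s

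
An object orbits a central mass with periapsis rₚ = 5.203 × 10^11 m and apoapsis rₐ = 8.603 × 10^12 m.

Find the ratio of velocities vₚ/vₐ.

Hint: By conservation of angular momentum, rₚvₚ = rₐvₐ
rₚ = 5.203 × 10^11 m
rₐ = 8.603 × 10^12 m
rₚvₚ = rₐvₐ  ⇒  vₚ/vₐ = rₐ/rₚ
vₚ/vₐ = (8.603 × 10^12) / (5.203 × 10^11) = 16.5347

Final answer: vₚ/vₐ = 16.53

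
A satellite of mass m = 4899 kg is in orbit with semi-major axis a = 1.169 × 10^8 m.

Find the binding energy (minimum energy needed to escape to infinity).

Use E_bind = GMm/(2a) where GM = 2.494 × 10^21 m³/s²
a = 1.169 × 10^8 m
GM = 2.494 × 10^21 m³/s²
m = 4899 kg
GMm = 2.494 × 10^21 × 4899 = 1.22181 × 10^25 m³·kg/s²
2a = 2.338 × 10^8 m
E_bind = GMm/(2a) = 5.22588 × 10^16 J ≈ 52.26 PJ

Final answer: 52.26 PJ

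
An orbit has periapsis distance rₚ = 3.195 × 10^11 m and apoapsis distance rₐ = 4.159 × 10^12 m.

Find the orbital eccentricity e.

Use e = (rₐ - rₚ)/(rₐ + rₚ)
rₚ = 3.195 × 10^11 m
rₐ = 4.159 × 10^12 m
rₐ − rₚ = 3.8395 × 10^12 m
rₐ + rₚ = 4.4785 × 10^12 m
e = (rₐ − rₚ)/(rₐ + rₚ) = 0.857318

Final answer: e = 0.8573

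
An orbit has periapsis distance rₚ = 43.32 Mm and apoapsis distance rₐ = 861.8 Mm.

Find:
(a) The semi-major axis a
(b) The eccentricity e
rₚ = 43.32 Mm = 4.332 × 10^7 m
rₐ = 861.8 Mm = 8.618 × 10^8 m
(a) a = (rₚ + rₐ)/2 = 4.5256 × 10^8 m ≈ 452.6 Mm
(b) e = (rₐ − rₚ)/(rₐ + rₚ) = (8.1848 × 10^8) / (9.0512 × 10^8) = 0.904278

Final answer:
(a) a = 452.6 Mm
(b) e = 0.9043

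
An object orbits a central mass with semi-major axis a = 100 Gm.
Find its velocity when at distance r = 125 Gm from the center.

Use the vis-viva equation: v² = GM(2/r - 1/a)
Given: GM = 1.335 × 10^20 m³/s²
a = 100 Gm = 1 × 10^11 m
r = 125 Gm = 1.25 × 10^11 m
GM = 1.335 × 10^20 m³/s²
2/r − 1/a = 1.6 × 10^-11 − 1 × 10^-11 = 6 × 10^-12 m⁻¹
v² = GM (2/r − 1/a) = 8.01 × 10^8 m²/s²
v = 28301.9 m/s ≈ 28.3 km/s

Final answer: 28.3 km/s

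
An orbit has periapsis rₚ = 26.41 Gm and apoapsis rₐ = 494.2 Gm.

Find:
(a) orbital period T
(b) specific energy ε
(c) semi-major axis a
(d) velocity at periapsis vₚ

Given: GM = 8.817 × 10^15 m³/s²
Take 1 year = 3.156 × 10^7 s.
rₚ = 26.41 Gm = 2.641 × 10^10 m
rₐ = 494.2 Gm = 4.942 × 10^11 m
GM = 8.817 × 10^15 m³/s²
a = (rₚ + rₐ)/2 = 2.60305 × 10^11 m
e = (rₐ − rₚ)/(rₐ + rₚ) = (4.6779 × 10^11) / (5.2061 × 10^11) = 0.898542
(a) a³ = 1.76379 × 10^34 m³;  T = 2π √(a³/GM) = 2π × 1.41437 × 10^9 s = 8.88676 × 10^9 s ≈ 281.6 years
(b) 2a = 5.2061 × 10^11 m;  ε = −GM/(2a) = -16935.9 J/kg ≈ -16.94 kJ/kg
(c) a = 2.60305 × 10^11 m ≈ 260.3 Gm
(d) vₚ² = GM (2/rₚ − 1/a) = 8.817 × 10^15 × (7.57289 × 10^-11 − 3.84165 × 10^-12) = 633830 m²/s²;  vₚ = 796.134 m/s ≈ 796.1 m/s

Final answer:
(a) orbital period T = 281.6 years
(b) specific energy ε = -16.94 kJ/kg
(c) semi-major axis a = 260.3 Gm
(d) velocity at periapsis vₚ = 796.1 m/s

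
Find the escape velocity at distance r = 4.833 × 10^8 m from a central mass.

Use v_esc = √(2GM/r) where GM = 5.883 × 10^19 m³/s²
r = 4.833 × 10^8 m
GM = 5.883 × 10^19 m³/s²
2GM/r = 2 × (5.883 × 10^19) / (4.833 × 10^8) = 2.43451 × 10^11 m²/s²
v_esc = √(2GM/r) = 493408 m/s ≈ 493.4 km/s

Final answer: 493.4 km/s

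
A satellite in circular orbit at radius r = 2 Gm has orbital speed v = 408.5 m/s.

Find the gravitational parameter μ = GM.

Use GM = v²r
r = 2 Gm = 2 × 10^9 m
v = 408.5 m/s
v² = 166872 m²/s²
GM = v²r = 166872 × 2 × 10^9 = 3.33744 × 10^14 m³/s²
GM ≈ 3.337 × 10^14 m³/s²

Final answer: GM = 3.337 × 10^14 m³/s²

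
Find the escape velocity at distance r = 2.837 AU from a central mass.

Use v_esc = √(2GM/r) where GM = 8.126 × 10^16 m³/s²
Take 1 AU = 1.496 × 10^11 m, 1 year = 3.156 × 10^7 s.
r = 2.837 AU = 4.24415 × 10^11 m
GM = 8.126 × 10^16 m³/s²
2GM/r = 2 × (8.126 × 10^16) / (4.24415 × 10^11) = 382927 m²/s²
v_esc = √(2GM/r) = 618.811 m/s ≈ 0.1305 AU/year

Final answer: 0.1305 AU/year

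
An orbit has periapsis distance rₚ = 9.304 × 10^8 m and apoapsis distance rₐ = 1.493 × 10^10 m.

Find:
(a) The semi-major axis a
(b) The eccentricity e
rₚ = 9.304 × 10^8 m
rₐ = 1.493 × 10^10 m
(a) a = (rₚ + rₐ)/2 = 7.9302 × 10^9 m ≈ 7.93 × 10^9 m
(b) e = (rₐ − rₚ)/(rₐ + rₚ) = (1.39996 × 10^10) / (1.58604 × 10^10) = 0.882676

Final answer:
(a) a = 7.93 × 10^9 m
(b) e = 0.8827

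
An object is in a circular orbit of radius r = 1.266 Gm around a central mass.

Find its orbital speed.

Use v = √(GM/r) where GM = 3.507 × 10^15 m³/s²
r = 1.266 Gm = 1.266 × 10^9 m
GM = 3.507 × 10^15 m³/s²
GM/r = (3.507 × 10^15) / (1.266 × 10^9) = 2.77014 × 10^6 m²/s²
v = √(GM/r) = 1664.37 m/s ≈ 1.664 km/s

Final answer: 1.664 km/s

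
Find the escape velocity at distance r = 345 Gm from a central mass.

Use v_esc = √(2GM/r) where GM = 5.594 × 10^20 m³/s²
r = 345 Gm = 3.45 × 10^11 m
GM = 5.594 × 10^20 m³/s²
2GM/r = 2 × (5.594 × 10^20) / (3.45 × 10^11) = 3.2429 × 10^9 m²/s²
v_esc = √(2GM/r) = 56946.5 m/s ≈ 56.95 km/s

Final answer: 56.95 km/s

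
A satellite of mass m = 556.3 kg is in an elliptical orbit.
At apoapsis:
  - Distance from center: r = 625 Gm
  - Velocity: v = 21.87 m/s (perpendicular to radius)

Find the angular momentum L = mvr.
r = 625 Gm = 6.25 × 10^11 m
v = 21.87 m/s
vr = 21.87 × 6.25 × 10^11 = 1.36688 × 10^13 m²/s
L = m × vr = 556.3 × 1.36688 × 10^13 = 7.60393 × 10^15 kg·m²/s ≈ 7.604 × 10^15 kg·m²/s

Final answer: L = 7.604 × 10^15 kg·m²/s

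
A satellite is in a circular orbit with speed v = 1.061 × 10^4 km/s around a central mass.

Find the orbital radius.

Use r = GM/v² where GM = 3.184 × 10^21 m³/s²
v = 1.061 × 10^4 km/s = 1.061 × 10^7 m/s
GM = 3.184 × 10^21 m³/s²
v² = 1.12572 × 10^14 m²/s²
r = GM/v² = (3.184 × 10^21) / (1.12572 × 10^14) = 2.82841 × 10^7 m ≈ 28.28 Mm

Final answer: 28.28 Mm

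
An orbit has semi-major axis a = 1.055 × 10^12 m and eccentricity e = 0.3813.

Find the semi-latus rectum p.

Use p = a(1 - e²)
a = 1.055 × 10^12 m
e = 0.3813,  e² = 0.14539,  1 − e² = 0.85461
p = a(1 − e²) = 1.055 × 10^12 m × 0.85461 = 9.01614 × 10^11 m ≈ 9.016 × 10^11 m

Final answer: p = 9.016 × 10^11 m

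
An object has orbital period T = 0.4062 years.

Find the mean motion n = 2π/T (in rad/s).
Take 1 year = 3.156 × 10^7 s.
T = 0.4062 years = 1.28197 × 10^7 s
n = 2π / (1.28197 × 10^7 s) = 4.90121 × 10^-7 rad/s ≈ 4.901 × 10^-7 rad/s

Final answer: n = 4.901 × 10^-7 rad/s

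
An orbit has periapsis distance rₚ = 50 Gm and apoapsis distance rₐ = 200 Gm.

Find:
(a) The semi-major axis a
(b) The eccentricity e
rₚ = 50 Gm = 5 × 10^10 m
rₐ = 200 Gm = 2 × 10^11 m
(a) a = (rₚ + rₐ)/2 = 1.25 × 10^11 m ≈ 125 Gm
(b) e = (rₐ − rₚ)/(rₐ + rₚ) = (1.5 × 10^11) / (2.5 × 10^11) = 0.6

Final answer:
(a) a = 125 Gm
(b) e = 0.6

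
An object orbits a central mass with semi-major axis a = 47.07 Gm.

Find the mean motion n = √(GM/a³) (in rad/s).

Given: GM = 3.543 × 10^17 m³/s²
a = 47.07 Gm = 4.707 × 10^10 m
GM = 3.543 × 10^17 m³/s²
a³ = 1.04288 × 10^32 m³
GM/a³ = (3.543 × 10^17) / (1.04288 × 10^32) = 3.39734 × 10^-15 s⁻²
n = √(GM/a³) = 5.82867 × 10^-8 rad/s ≈ 5.829 × 10^-8 rad/s

Final answer: n = 5.829 × 10^-8 rad/s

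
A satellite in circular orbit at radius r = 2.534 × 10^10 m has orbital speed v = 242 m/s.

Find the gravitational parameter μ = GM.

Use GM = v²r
r = 2.534 × 10^10 m
v = 242 m/s
v² = 58564 m²/s²
GM = v²r = 58564 × 2.534 × 10^10 = 1.48401 × 10^15 m³/s²
GM ≈ 1.484 × 10^15 m³/s²

Final answer: GM = 1.484 × 10^15 m³/s²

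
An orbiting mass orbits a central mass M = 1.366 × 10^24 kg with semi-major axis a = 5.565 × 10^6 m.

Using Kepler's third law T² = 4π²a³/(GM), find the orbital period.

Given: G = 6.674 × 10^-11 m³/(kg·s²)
M = 1.366 × 10^24 kg
GM = G × M = 6.674 × 10^-11 × 1.366 × 10^24 = 9.11668 × 10^13 m³/s²
a = 5.565 × 10^6 m
a³ = 1.72344 × 10^20 m³
T = 2π √(a³/GM) = 2π √((1.72344 × 10^20) / (9.11668 × 10^13)) = 2π × 1374.93 s
T = 8638.91 s ≈ 2.4 hours

Final answer: 2.4 hours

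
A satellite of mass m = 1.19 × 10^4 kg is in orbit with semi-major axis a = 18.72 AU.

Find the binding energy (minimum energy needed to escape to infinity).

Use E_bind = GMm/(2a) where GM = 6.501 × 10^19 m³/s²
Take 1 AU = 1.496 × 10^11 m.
a = 18.72 AU = 2.80051 × 10^12 m
GM = 6.501 × 10^19 m³/s²
m = 1.19 × 10^4 kg
GMm = 6.501 × 10^19 × 11900 = 7.73619 × 10^23 m³·kg/s²
2a = 5.60102 × 10^12 m
E_bind = GMm/(2a) = 1.38121 × 10^11 J ≈ 138.1 GJ

Final answer: 138.1 GJ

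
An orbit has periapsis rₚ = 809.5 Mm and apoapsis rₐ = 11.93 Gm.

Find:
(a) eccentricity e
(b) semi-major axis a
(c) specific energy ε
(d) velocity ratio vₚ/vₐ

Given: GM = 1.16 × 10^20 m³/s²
rₚ = 809.5 Mm = 8.095 × 10^8 m
rₐ = 11.93 Gm = 1.193 × 10^10 m
GM = 1.16 × 10^20 m³/s²
a = (rₚ + rₐ)/2 = 6.36975 × 10^9 m
e = (rₐ − rₚ)/(rₐ + rₚ) = (1.11205 × 10^10) / (1.27395 × 10^10) = 0.872915
(a) e = 0.872915 ≈ 0.8729
(b) a = 6.36975 × 10^9 m ≈ 6.37 Gm
(c) 2a = 1.27395 × 10^10 m;  ε = −GM/(2a) = -9.10554 × 10^9 J/kg ≈ -9.106 GJ/kg
(d) vₚ/vₐ = rₐ/rₚ (angular momentum) = (1.193 × 10^10) / (8.095 × 10^8) = 14.7375 ≈ 14.74

Final answer:
(a) eccentricity e = 0.8729
(b) semi-major axis a = 6.37 Gm
(c) specific energy ε = -9.106 GJ/kg
(d) velocity ratio vₚ/vₐ = 14.74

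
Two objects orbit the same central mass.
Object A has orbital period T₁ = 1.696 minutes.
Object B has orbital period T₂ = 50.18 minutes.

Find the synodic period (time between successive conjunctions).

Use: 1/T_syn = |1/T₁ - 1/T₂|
T₁ = 1.696 minutes = 101.76 s
T₂ = 50.18 minutes = 3010.8 s
1/T₁ = 0.00982704 s⁻¹
1/T₂ = 0.000332138 s⁻¹
|1/T₁ − 1/T₂| = 0.00949491 s⁻¹
T_syn = 1 / |1/T₁ − 1/T₂| = 105.32 s ≈ 1.755 minutes

Final answer: T_syn = 1.755 minutes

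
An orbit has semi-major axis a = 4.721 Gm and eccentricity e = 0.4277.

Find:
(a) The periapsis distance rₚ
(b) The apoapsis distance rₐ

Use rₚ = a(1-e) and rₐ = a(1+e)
a = 4.721 Gm = 4.721 × 10^9 m
e = 0.4277:  1 − e = 0.5723,  1 + e = 1.4277
(a) rₚ = a(1 − e) = 4.721 × 10^9 m × 0.5723 = 2.70183 × 10^9 m ≈ 2.702 Gm
(b) rₐ = a(1 + e) = 4.721 × 10^9 m × 1.4277 = 6.74017 × 10^9 m ≈ 6.74 Gm

Final answer:
(a) rₚ = 2.702 Gm
(b) rₐ = 6.74 Gm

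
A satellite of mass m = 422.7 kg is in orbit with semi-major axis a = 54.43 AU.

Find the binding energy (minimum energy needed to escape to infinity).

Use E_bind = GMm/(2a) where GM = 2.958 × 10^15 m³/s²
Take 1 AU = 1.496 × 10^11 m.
a = 54.43 AU = 8.14273 × 10^12 m
GM = 2.958 × 10^15 m³/s²
m = 422.7 kg
GMm = 2.958 × 10^15 × 422.7 = 1.25035 × 10^18 m³·kg/s²
2a = 1.62855 × 10^13 m
E_bind = GMm/(2a) = 76776.9 J ≈ 76.78 kJ

Final answer: 76.78 kJ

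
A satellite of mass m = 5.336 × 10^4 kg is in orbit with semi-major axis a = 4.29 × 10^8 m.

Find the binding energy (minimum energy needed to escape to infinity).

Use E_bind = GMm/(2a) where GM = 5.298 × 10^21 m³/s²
a = 4.29 × 10^8 m
GM = 5.298 × 10^21 m³/s²
m = 5.336 × 10^4 kg
GMm = 5.298 × 10^21 × 53360 = 2.82701 × 10^26 m³·kg/s²
2a = 8.58 × 10^8 m
E_bind = GMm/(2a) = 3.29489 × 10^17 J ≈ 329.5 PJ

Final answer: 329.5 PJ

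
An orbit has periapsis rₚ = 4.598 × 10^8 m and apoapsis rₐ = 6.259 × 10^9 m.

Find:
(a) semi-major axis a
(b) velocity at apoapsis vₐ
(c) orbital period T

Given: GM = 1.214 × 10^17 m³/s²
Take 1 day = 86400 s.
rₚ = 4.598 × 10^8 m
rₐ = 6.259 × 10^9 m
GM = 1.214 × 10^17 m³/s²
a = (rₚ + rₐ)/2 = 3.3594 × 10^9 m
e = (rₐ − rₚ)/(rₐ + rₚ) = (5.7992 × 10^9) / (6.7188 × 10^9) = 0.86313
(a) a = 3.3594 × 10^9 m ≈ 3.359 × 10^9 m
(b) vₐ² = GM (2/rₐ − 1/a) = 1.214 × 10^17 × (3.1954 × 10^-10 − 2.97672 × 10^-10) = 2.65473 × 10^6 m²/s²;  vₐ = 1629.34 m/s ≈ 1.629 km/s
(c) a³ = 3.79127 × 10^28 m³;  T = 2π √(a³/GM) = 2π × 558835 s = 3.51126 × 10^6 s ≈ 40.64 days

Final answer:
(a) semi-major axis a = 3.359 × 10^9 m
(b) velocity at apoapsis vₐ = 1.629 km/s
(c) orbital period T = 40.64 days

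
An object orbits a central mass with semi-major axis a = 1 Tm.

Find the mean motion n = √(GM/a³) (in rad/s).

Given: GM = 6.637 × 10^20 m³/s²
a = 1 Tm = 1 × 10^12 m
GM = 6.637 × 10^20 m³/s²
a³ = 1 × 10^36 m³
GM/a³ = (6.637 × 10^20) / (1 × 10^36) = 6.637 × 10^-16 s⁻²
n = √(GM/a³) = 2.57624 × 10^-8 rad/s ≈ 2.576 × 10^-8 rad/s

Final answer: n = 2.576 × 10^-8 rad/s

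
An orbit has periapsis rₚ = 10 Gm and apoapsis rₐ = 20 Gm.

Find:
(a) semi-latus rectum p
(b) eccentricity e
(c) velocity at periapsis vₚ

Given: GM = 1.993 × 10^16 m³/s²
rₚ = 10 Gm = 1 × 10^10 m
rₐ = 20 Gm = 2 × 10^10 m
GM = 1.993 × 10^16 m³/s²
a = (rₚ + rₐ)/2 = 1.5 × 10^10 m
e = (rₐ − rₚ)/(rₐ + rₚ) = (1 × 10^10) / (3 × 10^10) = 0.333333
(a) 1 − e² = 0.888889;  p = a(1 − e²) = 1.5 × 10^10 × 0.888889 = 1.33333 × 10^10 m ≈ 13.33 Gm
(b) e = 0.333333 ≈ 0.3333
(c) vₚ² = GM (2/rₚ − 1/a) = 1.993 × 10^16 × (2 × 10^-10 − 6.66667 × 10^-11) = 2.65733 × 10^6 m²/s²;  vₚ = 1630.13 m/s ≈ 1.63 km/s

Final answer:
(a) semi-latus rectum p = 13.33 Gm
(b) eccentricity e = 0.3333
(c) velocity at periapsis vₚ = 1.63 km/s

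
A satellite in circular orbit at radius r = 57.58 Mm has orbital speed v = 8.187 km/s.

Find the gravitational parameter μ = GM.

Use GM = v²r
r = 57.58 Mm = 5.758 × 10^7 m
v = 8.187 km/s = 8187 m/s
v² = 6.7027 × 10^7 m²/s²
GM = v²r = 6.7027 × 10^7 × 5.758 × 10^7 = 3.85941 × 10^15 m³/s²
GM ≈ 3.859 × 10^15 m³/s²

Final answer: GM = 3.859 × 10^15 m³/s²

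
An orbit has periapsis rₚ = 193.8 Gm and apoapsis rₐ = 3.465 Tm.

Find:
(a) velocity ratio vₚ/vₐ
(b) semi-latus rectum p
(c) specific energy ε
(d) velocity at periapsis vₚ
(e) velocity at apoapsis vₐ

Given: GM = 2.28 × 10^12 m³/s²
rₚ = 193.8 Gm = 1.938 × 10^11 m
rₐ = 3.465 Tm = 3.465 × 10^12 m
GM = 2.28 × 10^12 m³/s²
a = (rₚ + rₐ)/2 = 1.8294 × 10^12 m
e = (rₐ − rₚ)/(rₐ + rₚ) = (3.2712 × 10^12) / (3.6588 × 10^12) = 0.894064
(a) vₚ/vₐ = rₐ/rₚ (angular momentum) = (3.465 × 10^12) / (1.938 × 10^11) = 17.8793 ≈ 17.88
(b) 1 − e² = 0.20065;  p = a(1 − e²) = 1.8294 × 10^12 × 0.20065 = 3.6707 × 10^11 m ≈ 367.1 Gm
(c) 2a = 3.6588 × 10^12 m;  ε = −GM/(2a) = -0.623155 J/kg ≈ -0.6232 J/kg
(d) vₚ² = GM (2/rₚ − 1/a) = 2.28 × 10^12 × (1.03199 × 10^-11 − 5.46627 × 10^-13) = 22.2831 m²/s²;  vₚ = 4.7205 m/s ≈ 4.72 m/s
(e) vₐ² = GM (2/rₐ − 1/a) = 2.28 × 10^12 × (5.77201 × 10^-13 − 5.46627 × 10^-13) = 0.0697071 m²/s²;  vₐ = 0.264021 m/s ≈ 0.264 m/s

Final answer:
(a) velocity ratio vₚ/vₐ = 17.88
(b) semi-latus rectum p = 367.1 Gm
(c) specific energy ε = -0.6232 J/kg
(d) velocity at periapsis vₚ = 4.72 m/s
(e) velocity at apoapsis vₐ = 0.264 m/s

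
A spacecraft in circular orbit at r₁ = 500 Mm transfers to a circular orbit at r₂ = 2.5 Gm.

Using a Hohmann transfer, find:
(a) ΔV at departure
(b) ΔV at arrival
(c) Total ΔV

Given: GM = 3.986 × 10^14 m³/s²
r₁ = 500 Mm = 5 × 10^8 m
r₂ = 2.5 Gm = 2.5 × 10^9 m
GM = 3.986 × 10^14 m³/s²
Transfer ellipse: a_t = (r₁ + r₂)/2 = 1.5 × 10^9 m
Circular speed at r₁: v₁ = √(GM/r₁) = 892.861 m/s
Transfer speed at r₁ (periapsis): v₁ₜ = √(GM(2/r₁ − 1/a_t)) = 1152.68 m/s
(a) ΔV₁ = v₁ₜ − v₁ = 259.817 m/s ≈ 259.8 m/s
Circular speed at r₂: v₂ = √(GM/r₂) = 399.299 m/s
Transfer speed at r₂ (apoapsis): v₂ₜ = √(GM(2/r₂ − 1/a_t)) = 230.536 m/s
(b) ΔV₂ = v₂ − v₂ₜ = 168.764 m/s ≈ 168.8 m/s
(c) ΔV_total = ΔV₁ + ΔV₂ = 428.581 m/s ≈ 428.6 m/s

Final answer:
(a) ΔV₁ = 259.8 m/s
(b) ΔV₂ = 168.8 m/s
(c) ΔV_total = 428.6 m/s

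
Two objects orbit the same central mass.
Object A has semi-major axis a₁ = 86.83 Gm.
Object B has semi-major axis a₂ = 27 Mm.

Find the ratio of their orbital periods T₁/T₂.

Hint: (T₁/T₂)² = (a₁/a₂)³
a₁ = 86.83 Gm = 8.683 × 10^10 m
a₂ = 27 Mm = 2.7 × 10^7 m
a₁/a₂ = 3215.93
T₁/T₂ = (a₁/a₂)^(3/2) = (3215.93)^1.5 = 182372

Final answer: T₁/T₂ = 1.824 × 10^5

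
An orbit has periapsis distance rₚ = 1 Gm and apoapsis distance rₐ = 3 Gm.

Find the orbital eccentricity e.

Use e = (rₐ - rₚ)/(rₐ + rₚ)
rₚ = 1 Gm = 1 × 10^9 m
rₐ = 3 Gm = 3 × 10^9 m
rₐ − rₚ = 2 × 10^9 m
rₐ + rₚ = 4 × 10^9 m
e = (rₐ − rₚ)/(rₐ + rₚ) = 0.5

Final answer: e = 0.5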